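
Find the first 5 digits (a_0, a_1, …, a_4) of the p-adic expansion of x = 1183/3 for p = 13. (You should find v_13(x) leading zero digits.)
(a_0, …, a_4) = (0, 0, 11, 8, 8)

v_13(1183/3) = 2, so a_0 = ... = a_1 = 0. Factor out: x = 13^2 · u with u = 7/3 a unit in ℤ_13. Expand u iteratively via a_{v+i} = u_i mod 13, u_{i+1} = (u_i − a_{v+i})/13:
  u_0 = 7/3;  a_2 = 11;  u_1 = (u_0 − 11)/13 = -2/3
  u_1 = -2/3;  a_3 = 8;  u_2 = (u_1 − 8)/13 = -2/3
  u_2 = -2/3;  a_4 = 8;  u_3 = (u_2 − 8)/13 = -2/3
Digits: (0, 0, 11, 8, 8).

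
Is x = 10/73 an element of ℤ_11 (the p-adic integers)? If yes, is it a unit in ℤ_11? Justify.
x ∈ ℤ_11^× (unit); v_11(x) = 0

ℤ_11 = {x ∈ ℚ_11 : v_11(x) ≥ 0} and ℤ_11^× = {x ∈ ℤ_11 : v_11(x) = 0}. Here v_11(10/73) = v_11(num) − v_11(den) = 0; compare against these criteria.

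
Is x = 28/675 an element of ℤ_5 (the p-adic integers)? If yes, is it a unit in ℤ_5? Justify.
x ∉ ℤ_5 (v_5(x) = -2 < 0)

ℤ_5 = {x ∈ ℚ_5 : v_5(x) ≥ 0} and ℤ_5^× = {x ∈ ℤ_5 : v_5(x) = 0}. Here v_5(28/675) = v_5(num) − v_5(den) = -2; compare against these criteria.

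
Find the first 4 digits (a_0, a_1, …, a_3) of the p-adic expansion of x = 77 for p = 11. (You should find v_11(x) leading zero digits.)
(a_0, …, a_3) = (0, 7, 0, 0)

v_11(77) = 1, so a_0 = ... = a_0 = 0. Factor out: x = 11^1 · u with u = 7 a unit in ℤ_11. Expand u iteratively via a_{v+i} = u_i mod 11, u_{i+1} = (u_i − a_{v+i})/11:
  u_0 = 7;  a_1 = 7;  u_1 = (u_0 − 7)/11 = 0
  u_1 = 0;  a_2 = 0;  u_2 = (u_1 − 0)/11 = 0
  u_2 = 0;  a_3 = 0;  u_3 = (u_2 − 0)/11 = 0
Digits: (0, 7, 0, 0).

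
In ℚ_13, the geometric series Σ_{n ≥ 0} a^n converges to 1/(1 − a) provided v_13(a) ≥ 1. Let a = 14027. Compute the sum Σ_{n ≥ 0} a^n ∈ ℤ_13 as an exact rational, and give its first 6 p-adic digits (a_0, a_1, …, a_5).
Σ a^n = 1/(1 − a) = -1/14026;  first 6 digits = (1, 0, 5, 6, 12, 9)

v_13(a) = 2 ≥ 1, so the series converges in ℤ_13 to 1/(1 − a) = 1/(1 − 14027) = -1/14026. Expand this rational in ℤ_13: compute digits iteratively via d_i = x_i mod 13, x_{i+1} = (x_i − d_i)/13. The first 6 digits are (1, 0, 5, 6, 12, 9).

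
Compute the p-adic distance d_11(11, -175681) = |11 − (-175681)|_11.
d_11(11, -175681) = 1/14641

Step 1 — x − y = 11 − (-175681) = 175692. Step 2 — v_11(175692) = 4 (factor: 175692 = (11^4 · 12); the sign does not affect v_p). Step 3 — |x − y|_11 = 11^{-4} = 1/14641.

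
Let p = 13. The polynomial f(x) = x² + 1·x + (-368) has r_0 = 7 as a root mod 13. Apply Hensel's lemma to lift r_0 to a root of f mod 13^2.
r_1 = 163 (mod 169)

Hensel: r_{i+1} = r_i − f(r_i)·(f′(r_i))^{-1} mod 13^{i+2}, f′(x) = 2x + 1. Iterate:
  r_0 = 7 (mod 13)
  r_1 = 163 (mod 169)
Final: r = 163 satisfies f(r) ≡ 0 mod 13^2.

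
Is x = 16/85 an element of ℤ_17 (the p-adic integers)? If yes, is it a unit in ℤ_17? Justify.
x ∉ ℤ_17 (v_17(x) = -1 < 0)

ℤ_17 = {x ∈ ℚ_17 : v_17(x) ≥ 0} and ℤ_17^× = {x ∈ ℤ_17 : v_17(x) = 0}. Here v_17(16/85) = v_17(num) − v_17(den) = -1; compare against these criteria.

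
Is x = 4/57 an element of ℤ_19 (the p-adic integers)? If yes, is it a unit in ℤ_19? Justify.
x ∉ ℤ_19 (v_19(x) = -1 < 0)

ℤ_19 = {x ∈ ℚ_19 : v_19(x) ≥ 0} and ℤ_19^× = {x ∈ ℤ_19 : v_19(x) = 0}. Here v_19(4/57) = v_19(num) − v_19(den) = -1; compare against these criteria.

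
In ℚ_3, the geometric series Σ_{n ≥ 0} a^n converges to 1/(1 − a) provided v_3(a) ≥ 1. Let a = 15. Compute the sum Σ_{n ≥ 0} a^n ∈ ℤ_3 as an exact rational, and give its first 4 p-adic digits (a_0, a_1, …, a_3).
Σ a^n = 1/(1 − a) = -1/14;  first 4 digits = (1, 2, 2, 1)

v_3(a) = 1 ≥ 1, so the series converges in ℤ_3 to 1/(1 − a) = 1/(1 − 15) = -1/14. Expand this rational in ℤ_3: compute digits iteratively via d_i = x_i mod 3, x_{i+1} = (x_i − d_i)/3. The first 4 digits are (1, 2, 2, 1).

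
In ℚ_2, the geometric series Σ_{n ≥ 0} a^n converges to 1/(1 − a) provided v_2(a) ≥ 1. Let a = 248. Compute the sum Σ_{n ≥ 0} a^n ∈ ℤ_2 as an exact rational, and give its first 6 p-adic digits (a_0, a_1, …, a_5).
Σ a^n = 1/(1 − a) = -1/247;  first 6 digits = (1, 0, 0, 1, 1, 1)

v_2(a) = 3 ≥ 1, so the series converges in ℤ_2 to 1/(1 − a) = 1/(1 − 248) = -1/247. Expand this rational in ℤ_2: compute digits iteratively via d_i = x_i mod 2, x_{i+1} = (x_i − d_i)/2. The first 6 digits are (1, 0, 0, 1, 1, 1).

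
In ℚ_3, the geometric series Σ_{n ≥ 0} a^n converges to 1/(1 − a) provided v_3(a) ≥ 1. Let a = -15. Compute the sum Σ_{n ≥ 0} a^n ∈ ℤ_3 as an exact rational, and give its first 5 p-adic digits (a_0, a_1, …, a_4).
Σ a^n = 1/(1 − a) = 1/16;  first 5 digits = (1, 1, 2, 2, 0)

v_3(a) = 1 ≥ 1, so the series converges in ℤ_3 to 1/(1 − a) = 1/(1 − (-15)) = 1/16. Expand this rational in ℤ_3: compute digits iteratively via d_i = x_i mod 3, x_{i+1} = (x_i − d_i)/3. The first 5 digits are (1, 1, 2, 2, 0).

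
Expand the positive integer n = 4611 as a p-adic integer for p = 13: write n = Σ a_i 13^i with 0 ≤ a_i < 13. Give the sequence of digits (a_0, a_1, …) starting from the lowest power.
(a_0, a_1, …) = (9, 3, 1, 2)

Repeated division by 13 gives the digits low-to-high: 4611 = 9 + 3·13^1 + 1·13^2 + 2·13^3. Digit sequence: (9, 3, 1, 2).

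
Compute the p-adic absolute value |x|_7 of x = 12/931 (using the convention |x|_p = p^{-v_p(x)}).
|12/931|_7 = 49

Step 1 — compute v_7(x) by factoring powers of 7 out of the numerator and denominator: v_7(12/931) = -2. Step 2 — apply |x|_p = p^{-v_p(x)} = 7^{2} = 49.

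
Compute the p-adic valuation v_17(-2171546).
v_17(-2171546) = 4

v_17(n) is the largest exponent k such that 17^k divides n. Factor out: -2171546 = -17^4 · 26. (Sign doesn't affect v_p.) So v_17(-2171546) = 4.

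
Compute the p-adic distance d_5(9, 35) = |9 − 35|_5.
d_5(9, 35) = 1

Step 1 — x − y = 9 − 35 = -26. Step 2 — v_5(-26) = 0 (factor: -26 = −(5^0 · 26); the sign does not affect v_p). Step 3 — |x − y|_5 = 5^{0} = 1.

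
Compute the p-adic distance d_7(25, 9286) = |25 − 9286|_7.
d_7(25, 9286) = 1/343

Step 1 — x − y = 25 − 9286 = -9261. Step 2 — v_7(-9261) = 3 (factor: -9261 = −(7^3 · 27); the sign does not affect v_p). Step 3 — |x − y|_7 = 7^{-3} = 1/343.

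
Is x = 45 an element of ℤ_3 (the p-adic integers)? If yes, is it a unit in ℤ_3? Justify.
x ∈ ℤ_3 but not a unit; v_3(x) = 2 > 0

ℤ_3 = {x ∈ ℚ_3 : v_3(x) ≥ 0} and ℤ_3^× = {x ∈ ℤ_3 : v_3(x) = 0}. Here v_3(45) = v_3(num) − v_3(den) = 2; compare against these criteria.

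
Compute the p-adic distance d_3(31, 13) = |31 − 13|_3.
d_3(31, 13) = 1/9

Step 1 — x − y = 31 − 13 = 18. Step 2 — v_3(18) = 2 (factor: 18 = (3^2 · 2); the sign does not affect v_p). Step 3 — |x − y|_3 = 3^{-2} = 1/9.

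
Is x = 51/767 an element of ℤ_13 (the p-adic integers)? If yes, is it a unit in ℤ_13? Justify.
x ∉ ℤ_13 (v_13(x) = -1 < 0)

ℤ_13 = {x ∈ ℚ_13 : v_13(x) ≥ 0} and ℤ_13^× = {x ∈ ℤ_13 : v_13(x) = 0}. Here v_13(51/767) = v_13(num) − v_13(den) = -1; compare against these criteria.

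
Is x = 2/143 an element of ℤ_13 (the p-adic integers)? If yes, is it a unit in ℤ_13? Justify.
x ∉ ℤ_13 (v_13(x) = -1 < 0)

ℤ_13 = {x ∈ ℚ_13 : v_13(x) ≥ 0} and ℤ_13^× = {x ∈ ℤ_13 : v_13(x) = 0}. Here v_13(2/143) = v_13(num) − v_13(den) = -1; compare against these criteria.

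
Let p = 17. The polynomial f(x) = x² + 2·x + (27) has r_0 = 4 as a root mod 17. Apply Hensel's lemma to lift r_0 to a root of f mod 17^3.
r_2 = 4305 (mod 4913)

Hensel: r_{i+1} = r_i − f(r_i)·(f′(r_i))^{-1} mod 17^{i+2}, f′(x) = 2x + 2. Iterate:
  r_0 = 4 (mod 17)
  r_1 = 259 (mod 289)
  r_2 = 4305 (mod 4913)
Final: r = 4305 satisfies f(r) ≡ 0 mod 17^3.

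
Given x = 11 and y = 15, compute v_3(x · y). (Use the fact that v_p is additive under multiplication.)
v_3(165) = 1

v_p(x) = 0 (factor: 11 = 3^0 · 11); v_p(y) = 1 (factor: 15 = 3^1 · 5). Additivity: v_p(xy) = v_p(x) + v_p(y) = 0 + 1 = 1. (Direct check: xy = 165 = 3^1 · (55).)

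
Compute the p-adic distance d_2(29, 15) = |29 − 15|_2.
d_2(29, 15) = 1/2

Step 1 — x − y = 29 − 15 = 14. Step 2 — v_2(14) = 1 (factor: 14 = (2^1 · 7); the sign does not affect v_p). Step 3 — |x − y|_2 = 2^{-1} = 1/2.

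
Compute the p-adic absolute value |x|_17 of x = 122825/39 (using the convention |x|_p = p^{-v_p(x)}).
|122825/39|_17 = 1/4913

Step 1 — compute v_17(x) by factoring powers of 17 out of the numerator and denominator: v_17(122825/39) = 3. Step 2 — apply |x|_p = p^{-v_p(x)} = 17^{-3} = 1/4913.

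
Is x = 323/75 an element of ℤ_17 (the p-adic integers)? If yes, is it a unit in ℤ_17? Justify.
x ∈ ℤ_17 but not a unit; v_17(x) = 1 > 0

ℤ_17 = {x ∈ ℚ_17 : v_17(x) ≥ 0} and ℤ_17^× = {x ∈ ℤ_17 : v_17(x) = 0}. Here v_17(323/75) = v_17(num) − v_17(den) = 1; compare against these criteria.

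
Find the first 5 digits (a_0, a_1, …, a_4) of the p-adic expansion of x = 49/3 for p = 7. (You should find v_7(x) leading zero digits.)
(a_0, …, a_4) = (0, 0, 5, 4, 4)

v_7(49/3) = 2, so a_0 = ... = a_1 = 0. Factor out: x = 7^2 · u with u = 1/3 a unit in ℤ_7. Expand u iteratively via a_{v+i} = u_i mod 7, u_{i+1} = (u_i − a_{v+i})/7:
  u_0 = 1/3;  a_2 = 5;  u_1 = (u_0 − 5)/7 = -2/3
  u_1 = -2/3;  a_3 = 4;  u_2 = (u_1 − 4)/7 = -2/3
  u_2 = -2/3;  a_4 = 4;  u_3 = (u_2 − 4)/7 = -2/3
Digits: (0, 0, 5, 4, 4).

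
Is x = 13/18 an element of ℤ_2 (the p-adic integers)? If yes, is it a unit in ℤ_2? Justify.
x ∉ ℤ_2 (v_2(x) = -1 < 0)

ℤ_2 = {x ∈ ℚ_2 : v_2(x) ≥ 0} and ℤ_2^× = {x ∈ ℤ_2 : v_2(x) = 0}. Here v_2(13/18) = v_2(num) − v_2(den) = -1; compare against these criteria.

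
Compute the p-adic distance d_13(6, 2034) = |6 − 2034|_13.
d_13(6, 2034) = 1/169

Step 1 — x − y = 6 − 2034 = -2028. Step 2 — v_13(-2028) = 2 (factor: -2028 = −(13^2 · 12); the sign does not affect v_p). Step 3 — |x − y|_13 = 13^{-2} = 1/169.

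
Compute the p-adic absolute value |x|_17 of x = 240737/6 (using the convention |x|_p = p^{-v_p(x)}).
|240737/6|_17 = 1/4913

Step 1 — compute v_17(x) by factoring powers of 17 out of the numerator and denominator: v_17(240737/6) = 3. Step 2 — apply |x|_p = p^{-v_p(x)} = 17^{-3} = 1/4913.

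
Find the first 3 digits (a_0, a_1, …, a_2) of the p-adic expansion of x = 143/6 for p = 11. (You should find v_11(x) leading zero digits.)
(a_0, …, a_2) = (0, 4, 9)

v_11(143/6) = 1, so a_0 = ... = a_0 = 0. Factor out: x = 11^1 · u with u = 13/6 a unit in ℤ_11. Expand u iteratively via a_{v+i} = u_i mod 11, u_{i+1} = (u_i − a_{v+i})/11:
  u_0 = 13/6;  a_1 = 4;  u_1 = (u_0 − 4)/11 = -1/6
  u_1 = -1/6;  a_2 = 9;  u_2 = (u_1 − 9)/11 = -5/6
Digits: (0, 4, 9).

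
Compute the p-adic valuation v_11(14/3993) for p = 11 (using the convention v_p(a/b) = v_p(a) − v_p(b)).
v_11(14/3993) = -3

Factor powers of 11 from the numerator and denominator of the reduced fraction: 14 = 11^0 · 14 and 3993 = 11^3 · 3. Apply v_p(a/b) = v_p(a) − v_p(b): v_11(14/3993) = 0 − 3 = -3.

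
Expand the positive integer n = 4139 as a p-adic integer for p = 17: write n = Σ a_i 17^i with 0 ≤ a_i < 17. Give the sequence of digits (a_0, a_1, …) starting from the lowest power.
(a_0, a_1, …) = (8, 5, 14)

Repeated division by 17 gives the digits low-to-high: 4139 = 8 + 5·17^1 + 14·17^2. Digit sequence: (8, 5, 14).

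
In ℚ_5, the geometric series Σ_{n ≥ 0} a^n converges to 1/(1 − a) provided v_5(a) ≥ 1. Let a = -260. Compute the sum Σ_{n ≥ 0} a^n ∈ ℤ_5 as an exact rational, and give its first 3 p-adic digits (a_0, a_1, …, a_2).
Σ a^n = 1/(1 − a) = 1/261;  first 3 digits = (1, 3, 3)

v_5(a) = 1 ≥ 1, so the series converges in ℤ_5 to 1/(1 − a) = 1/(1 − (-260)) = 1/261. Expand this rational in ℤ_5: compute digits iteratively via d_i = x_i mod 5, x_{i+1} = (x_i − d_i)/5. The first 3 digits are (1, 3, 3).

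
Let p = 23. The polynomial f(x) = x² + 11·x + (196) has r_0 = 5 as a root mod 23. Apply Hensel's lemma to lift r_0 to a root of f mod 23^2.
r_1 = 143 (mod 529)

Hensel: r_{i+1} = r_i − f(r_i)·(f′(r_i))^{-1} mod 23^{i+2}, f′(x) = 2x + 11. Iterate:
  r_0 = 5 (mod 23)
  r_1 = 143 (mod 529)
Final: r = 143 satisfies f(r) ≡ 0 mod 23^2.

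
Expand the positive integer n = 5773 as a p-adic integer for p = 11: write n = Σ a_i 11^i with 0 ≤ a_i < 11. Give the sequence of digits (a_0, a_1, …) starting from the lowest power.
(a_0, a_1, …) = (9, 7, 3, 4)

Repeated division by 11 gives the digits low-to-high: 5773 = 9 + 7·11^1 + 3·11^2 + 4·11^3. Digit sequence: (9, 7, 3, 4).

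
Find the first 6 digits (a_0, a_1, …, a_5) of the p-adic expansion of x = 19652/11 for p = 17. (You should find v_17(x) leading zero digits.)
(a_0, …, a_5) = (0, 0, 0, 5, 9, 1)

v_17(19652/11) = 3, so a_0 = ... = a_2 = 0. Factor out: x = 17^3 · u with u = 4/11 a unit in ℤ_17. Expand u iteratively via a_{v+i} = u_i mod 17, u_{i+1} = (u_i − a_{v+i})/17:
  u_0 = 4/11;  a_3 = 5;  u_1 = (u_0 − 5)/17 = -3/11
  u_1 = -3/11;  a_4 = 9;  u_2 = (u_1 − 9)/17 = -6/11
  u_2 = -6/11;  a_5 = 1;  u_3 = (u_2 − 1)/17 = -1/11
Digits: (0, 0, 0, 5, 9, 1).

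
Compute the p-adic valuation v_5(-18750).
v_5(-18750) = 5

v_5(n) is the largest exponent k such that 5^k divides n. Factor out: -18750 = -5^5 · 6. (Sign doesn't affect v_p.) So v_5(-18750) = 5.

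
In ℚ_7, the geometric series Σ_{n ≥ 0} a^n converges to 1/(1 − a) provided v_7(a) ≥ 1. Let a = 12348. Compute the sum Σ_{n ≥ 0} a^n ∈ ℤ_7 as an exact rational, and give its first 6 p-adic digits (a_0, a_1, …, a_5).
Σ a^n = 1/(1 − a) = -1/12347;  first 6 digits = (1, 0, 0, 1, 5, 0)

v_7(a) = 3 ≥ 1, so the series converges in ℤ_7 to 1/(1 − a) = 1/(1 − 12348) = -1/12347. Expand this rational in ℤ_7: compute digits iteratively via d_i = x_i mod 7, x_{i+1} = (x_i − d_i)/7. The first 6 digits are (1, 0, 0, 1, 5, 0).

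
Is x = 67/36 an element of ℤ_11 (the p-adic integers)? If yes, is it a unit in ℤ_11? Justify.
x ∈ ℤ_11^× (unit); v_11(x) = 0

ℤ_11 = {x ∈ ℚ_11 : v_11(x) ≥ 0} and ℤ_11^× = {x ∈ ℤ_11 : v_11(x) = 0}. Here v_11(67/36) = v_11(num) − v_11(den) = 0; compare against these criteria.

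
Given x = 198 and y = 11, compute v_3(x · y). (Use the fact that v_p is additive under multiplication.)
v_3(2178) = 2

v_p(x) = 2 (factor: 198 = 3^2 · 22); v_p(y) = 0 (factor: 11 = 3^0 · 11). Additivity: v_p(xy) = v_p(x) + v_p(y) = 2 + 0 = 2. (Direct check: xy = 2178 = 3^2 · (242).)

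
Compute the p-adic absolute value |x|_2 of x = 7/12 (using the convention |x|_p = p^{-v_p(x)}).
|7/12|_2 = 4

Step 1 — compute v_2(x) by factoring powers of 2 out of the numerator and denominator: v_2(7/12) = -2. Step 2 — apply |x|_p = p^{-v_p(x)} = 2^{2} = 4.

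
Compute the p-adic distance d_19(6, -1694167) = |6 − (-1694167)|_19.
d_19(6, -1694167) = 1/130321

Step 1 — x − y = 6 − (-1694167) = 1694173. Step 2 — v_19(1694173) = 4 (factor: 1694173 = (19^4 · 13); the sign does not affect v_p). Step 3 — |x − y|_19 = 19^{-4} = 1/130321.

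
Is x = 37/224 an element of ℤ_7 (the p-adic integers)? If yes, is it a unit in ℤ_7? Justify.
x ∉ ℤ_7 (v_7(x) = -1 < 0)

ℤ_7 = {x ∈ ℚ_7 : v_7(x) ≥ 0} and ℤ_7^× = {x ∈ ℤ_7 : v_7(x) = 0}. Here v_7(37/224) = v_7(num) − v_7(den) = -1; compare against these criteria.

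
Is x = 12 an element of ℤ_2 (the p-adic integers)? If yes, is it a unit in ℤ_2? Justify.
x ∈ ℤ_2 but not a unit; v_2(x) = 2 > 0

ℤ_2 = {x ∈ ℚ_2 : v_2(x) ≥ 0} and ℤ_2^× = {x ∈ ℤ_2 : v_2(x) = 0}. Here v_2(12) = v_2(num) − v_2(den) = 2; compare against these criteria.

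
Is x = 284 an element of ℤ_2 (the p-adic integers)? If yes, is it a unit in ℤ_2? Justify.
x ∈ ℤ_2 but not a unit; v_2(x) = 2 > 0

ℤ_2 = {x ∈ ℚ_2 : v_2(x) ≥ 0} and ℤ_2^× = {x ∈ ℤ_2 : v_2(x) = 0}. Here v_2(284) = v_2(num) − v_2(den) = 2; compare against these criteria.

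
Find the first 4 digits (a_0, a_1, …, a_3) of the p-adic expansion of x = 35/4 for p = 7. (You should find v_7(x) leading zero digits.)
(a_0, …, a_3) = (0, 3, 5, 1)

v_7(35/4) = 1, so a_0 = ... = a_0 = 0. Factor out: x = 7^1 · u with u = 5/4 a unit in ℤ_7. Expand u iteratively via a_{v+i} = u_i mod 7, u_{i+1} = (u_i − a_{v+i})/7:
  u_0 = 5/4;  a_1 = 3;  u_1 = (u_0 − 3)/7 = -1/4
  u_1 = -1/4;  a_2 = 5;  u_2 = (u_1 − 5)/7 = -3/4
  u_2 = -3/4;  a_3 = 1;  u_3 = (u_2 − 1)/7 = -1/4
Digits: (0, 3, 5, 1).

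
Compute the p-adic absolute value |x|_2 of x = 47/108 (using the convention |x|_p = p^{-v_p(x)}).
|47/108|_2 = 4

Step 1 — compute v_2(x) by factoring powers of 2 out of the numerator and denominator: v_2(47/108) = -2. Step 2 — apply |x|_p = p^{-v_p(x)} = 2^{2} = 4.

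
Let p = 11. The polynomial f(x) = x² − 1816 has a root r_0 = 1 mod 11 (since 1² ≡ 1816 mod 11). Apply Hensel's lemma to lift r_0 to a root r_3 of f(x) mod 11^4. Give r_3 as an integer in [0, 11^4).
r_3 = 8229 (mod 14641)

Hensel's recurrence: r_{i+1} = r_i − f(r_i)·(f′(r_i))^{-1} mod 11^{i+2}, with f′(x) = 2x. Iterate:
  r_0 = 1 (mod 11)
  r_1 = 1 (mod 121)
  r_2 = 243 (mod 1331)
  r_3 = 8229 (mod 14641)
Final: r_3 = 8229, and one checks f(r_3) ≡ 0 mod 11^4.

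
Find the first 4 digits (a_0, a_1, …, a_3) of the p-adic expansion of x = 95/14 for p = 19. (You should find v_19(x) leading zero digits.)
(a_0, …, a_3) = (0, 18, 14, 6)

v_19(95/14) = 1, so a_0 = ... = a_0 = 0. Factor out: x = 19^1 · u with u = 5/14 a unit in ℤ_19. Expand u iteratively via a_{v+i} = u_i mod 19, u_{i+1} = (u_i − a_{v+i})/19:
  u_0 = 5/14;  a_1 = 18;  u_1 = (u_0 − 18)/19 = -13/14
  u_1 = -13/14;  a_2 = 14;  u_2 = (u_1 − 14)/19 = -11/14
  u_2 = -11/14;  a_3 = 6;  u_3 = (u_2 − 6)/19 = -5/14
Digits: (0, 18, 14, 6).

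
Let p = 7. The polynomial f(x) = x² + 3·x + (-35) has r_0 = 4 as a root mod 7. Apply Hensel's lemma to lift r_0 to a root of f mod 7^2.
r_1 = 18 (mod 49)

Hensel: r_{i+1} = r_i − f(r_i)·(f′(r_i))^{-1} mod 7^{i+2}, f′(x) = 2x + 3. Iterate:
  r_0 = 4 (mod 7)
  r_1 = 18 (mod 49)
Final: r = 18 satisfies f(r) ≡ 0 mod 7^2.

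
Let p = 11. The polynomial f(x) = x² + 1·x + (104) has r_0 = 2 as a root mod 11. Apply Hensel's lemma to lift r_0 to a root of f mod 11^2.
r_1 = 101 (mod 121)

Hensel: r_{i+1} = r_i − f(r_i)·(f′(r_i))^{-1} mod 11^{i+2}, f′(x) = 2x + 1. Iterate:
  r_0 = 2 (mod 11)
  r_1 = 101 (mod 121)
Final: r = 101 satisfies f(r) ≡ 0 mod 11^2.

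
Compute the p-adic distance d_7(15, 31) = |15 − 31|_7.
d_7(15, 31) = 1

Step 1 — x − y = 15 − 31 = -16. Step 2 — v_7(-16) = 0 (factor: -16 = −(7^0 · 16); the sign does not affect v_p). Step 3 — |x − y|_7 = 7^{0} = 1.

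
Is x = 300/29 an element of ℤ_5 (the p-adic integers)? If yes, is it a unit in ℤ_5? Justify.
x ∈ ℤ_5 but not a unit; v_5(x) = 2 > 0

ℤ_5 = {x ∈ ℚ_5 : v_5(x) ≥ 0} and ℤ_5^× = {x ∈ ℤ_5 : v_5(x) = 0}. Here v_5(300/29) = v_5(num) − v_5(den) = 2; compare against these criteria.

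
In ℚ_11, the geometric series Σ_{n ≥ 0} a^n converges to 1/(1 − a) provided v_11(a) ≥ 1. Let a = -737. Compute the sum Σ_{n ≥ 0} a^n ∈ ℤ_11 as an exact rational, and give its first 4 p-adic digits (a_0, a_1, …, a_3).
Σ a^n = 1/(1 − a) = 1/738;  first 4 digits = (1, 10, 5, 10)

v_11(a) = 1 ≥ 1, so the series converges in ℤ_11 to 1/(1 − a) = 1/(1 − (-737)) = 1/738. Expand this rational in ℤ_11: compute digits iteratively via d_i = x_i mod 11, x_{i+1} = (x_i − d_i)/11. The first 4 digits are (1, 10, 5, 10).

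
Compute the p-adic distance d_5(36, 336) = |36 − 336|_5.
d_5(36, 336) = 1/25

Step 1 — x − y = 36 − 336 = -300. Step 2 — v_5(-300) = 2 (factor: -300 = −(5^2 · 12); the sign does not affect v_p). Step 3 — |x − y|_5 = 5^{-2} = 1/25.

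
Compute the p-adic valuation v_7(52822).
v_7(52822) = 4

v_7(n) is the largest exponent k such that 7^k divides n. Factor out: 52822 = 7^4 · 22. (Sign doesn't affect v_p.) So v_7(52822) = 4.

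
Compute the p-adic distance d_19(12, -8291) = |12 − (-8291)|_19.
d_19(12, -8291) = 1/361

Step 1 — x − y = 12 − (-8291) = 8303. Step 2 — v_19(8303) = 2 (factor: 8303 = (19^2 · 23); the sign does not affect v_p). Step 3 — |x − y|_19 = 19^{-2} = 1/361.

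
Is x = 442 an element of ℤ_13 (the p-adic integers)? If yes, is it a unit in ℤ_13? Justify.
x ∈ ℤ_13 but not a unit; v_13(x) = 1 > 0

ℤ_13 = {x ∈ ℚ_13 : v_13(x) ≥ 0} and ℤ_13^× = {x ∈ ℤ_13 : v_13(x) = 0}. Here v_13(442) = v_13(num) − v_13(den) = 1; compare against these criteria.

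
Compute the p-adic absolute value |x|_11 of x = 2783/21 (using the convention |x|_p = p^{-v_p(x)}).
|2783/21|_11 = 1/121

Step 1 — compute v_11(x) by factoring powers of 11 out of the numerator and denominator: v_11(2783/21) = 2. Step 2 — apply |x|_p = p^{-v_p(x)} = 11^{-2} = 1/121.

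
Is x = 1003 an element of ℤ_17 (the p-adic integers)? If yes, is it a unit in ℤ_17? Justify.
x ∈ ℤ_17 but not a unit; v_17(x) = 1 > 0

ℤ_17 = {x ∈ ℚ_17 : v_17(x) ≥ 0} and ℤ_17^× = {x ∈ ℤ_17 : v_17(x) = 0}. Here v_17(1003) = v_17(num) − v_17(den) = 1; compare against these criteria.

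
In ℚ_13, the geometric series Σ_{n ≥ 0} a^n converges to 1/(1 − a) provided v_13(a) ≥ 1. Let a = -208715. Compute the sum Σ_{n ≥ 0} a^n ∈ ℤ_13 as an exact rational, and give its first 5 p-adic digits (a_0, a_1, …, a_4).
Σ a^n = 1/(1 − a) = 1/208716;  first 5 digits = (1, 0, 0, 9, 5)

v_13(a) = 3 ≥ 1, so the series converges in ℤ_13 to 1/(1 − a) = 1/(1 − (-208715)) = 1/208716. Expand this rational in ℤ_13: compute digits iteratively via d_i = x_i mod 13, x_{i+1} = (x_i − d_i)/13. The first 5 digits are (1, 0, 0, 9, 5).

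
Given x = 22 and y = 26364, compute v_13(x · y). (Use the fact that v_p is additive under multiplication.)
v_13(580008) = 3

v_p(x) = 0 (factor: 22 = 13^0 · 22); v_p(y) = 3 (factor: 26364 = 13^3 · 12). Additivity: v_p(xy) = v_p(x) + v_p(y) = 0 + 3 = 3. (Direct check: xy = 580008 = 13^3 · (264).)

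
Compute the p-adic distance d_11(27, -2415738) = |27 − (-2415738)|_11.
d_11(27, -2415738) = 1/161051

Step 1 — x − y = 27 − (-2415738) = 2415765. Step 2 — v_11(2415765) = 5 (factor: 2415765 = (11^5 · 15); the sign does not affect v_p). Step 3 — |x − y|_11 = 11^{-5} = 1/161051.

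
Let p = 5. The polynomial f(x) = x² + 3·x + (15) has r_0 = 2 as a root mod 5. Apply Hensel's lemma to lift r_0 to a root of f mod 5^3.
r_2 = 52 (mod 125)

Hensel: r_{i+1} = r_i − f(r_i)·(f′(r_i))^{-1} mod 5^{i+2}, f′(x) = 2x + 3. Iterate:
  r_0 = 2 (mod 5)
  r_1 = 2 (mod 25)
  r_2 = 52 (mod 125)
Final: r = 52 satisfies f(r) ≡ 0 mod 5^3.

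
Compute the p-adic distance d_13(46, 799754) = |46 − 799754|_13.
d_13(46, 799754) = 1/28561

Step 1 — x − y = 46 − 799754 = -799708. Step 2 — v_13(-799708) = 4 (factor: -799708 = −(13^4 · 28); the sign does not affect v_p). Step 3 — |x − y|_13 = 13^{-4} = 1/28561.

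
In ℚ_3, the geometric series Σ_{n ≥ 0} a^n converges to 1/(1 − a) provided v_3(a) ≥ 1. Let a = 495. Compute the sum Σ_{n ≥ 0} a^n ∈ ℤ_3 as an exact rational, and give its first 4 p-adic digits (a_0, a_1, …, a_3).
Σ a^n = 1/(1 − a) = -1/494;  first 4 digits = (1, 0, 1, 0)

v_3(a) = 2 ≥ 1, so the series converges in ℤ_3 to 1/(1 − a) = 1/(1 − 495) = -1/494. Expand this rational in ℤ_3: compute digits iteratively via d_i = x_i mod 3, x_{i+1} = (x_i − d_i)/3. The first 4 digits are (1, 0, 1, 0).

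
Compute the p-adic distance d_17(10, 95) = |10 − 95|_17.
d_17(10, 95) = 1/17

Step 1 — x − y = 10 − 95 = -85. Step 2 — v_17(-85) = 1 (factor: -85 = −(17^1 · 5); the sign does not affect v_p). Step 3 — |x − y|_17 = 17^{-1} = 1/17.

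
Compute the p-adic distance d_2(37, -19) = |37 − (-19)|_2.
d_2(37, -19) = 1/8

Step 1 — x − y = 37 − (-19) = 56. Step 2 — v_2(56) = 3 (factor: 56 = (2^3 · 7); the sign does not affect v_p). Step 3 — |x − y|_2 = 2^{-3} = 1/8.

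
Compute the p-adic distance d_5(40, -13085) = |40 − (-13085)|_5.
d_5(40, -13085) = 1/625

Step 1 — x − y = 40 − (-13085) = 13125. Step 2 — v_5(13125) = 4 (factor: 13125 = (5^4 · 21); the sign does not affect v_p). Step 3 — |x − y|_5 = 5^{-4} = 1/625.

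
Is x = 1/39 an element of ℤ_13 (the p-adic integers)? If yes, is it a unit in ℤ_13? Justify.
x ∉ ℤ_13 (v_13(x) = -1 < 0)

ℤ_13 = {x ∈ ℚ_13 : v_13(x) ≥ 0} and ℤ_13^× = {x ∈ ℤ_13 : v_13(x) = 0}. Here v_13(1/39) = v_13(num) − v_13(den) = -1; compare against these criteria.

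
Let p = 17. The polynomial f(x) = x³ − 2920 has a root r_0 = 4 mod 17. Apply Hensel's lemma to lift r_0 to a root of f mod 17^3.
r_2 = 1942 (mod 4913)

Hensel: r_{i+1} = r_i − f(r_i)/f′(r_i) mod 17^{i+2}, where f′(x) = 3x². Iterate:
  r_0 = 4 (mod 17)
  r_1 = 208 (mod 289)
  r_2 = 1942 (mod 4913)
Final: r = 1942 with f(r) ≡ 0 mod 17^3.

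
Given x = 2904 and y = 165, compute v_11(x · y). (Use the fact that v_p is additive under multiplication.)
v_11(479160) = 3

v_p(x) = 2 (factor: 2904 = 11^2 · 24); v_p(y) = 1 (factor: 165 = 11^1 · 15). Additivity: v_p(xy) = v_p(x) + v_p(y) = 2 + 1 = 3. (Direct check: xy = 479160 = 11^3 · (360).)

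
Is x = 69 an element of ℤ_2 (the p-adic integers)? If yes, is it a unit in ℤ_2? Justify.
x ∈ ℤ_2^× (unit); v_2(x) = 0

ℤ_2 = {x ∈ ℚ_2 : v_2(x) ≥ 0} and ℤ_2^× = {x ∈ ℤ_2 : v_2(x) = 0}. Here v_2(69) = v_2(num) − v_2(den) = 0; compare against these criteria.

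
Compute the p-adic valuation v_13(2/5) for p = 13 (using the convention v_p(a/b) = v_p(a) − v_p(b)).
v_13(2/5) = 0

Factor powers of 13 from the numerator and denominator of the reduced fraction: 2 = 13^0 · 2 and 5 = 13^0 · 5. Apply v_p(a/b) = v_p(a) − v_p(b): v_13(2/5) = 0 − 0 = 0.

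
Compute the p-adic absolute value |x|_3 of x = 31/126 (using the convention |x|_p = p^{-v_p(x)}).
|31/126|_3 = 9

Step 1 — compute v_3(x) by factoring powers of 3 out of the numerator and denominator: v_3(31/126) = -2. Step 2 — apply |x|_p = p^{-v_p(x)} = 3^{2} = 9.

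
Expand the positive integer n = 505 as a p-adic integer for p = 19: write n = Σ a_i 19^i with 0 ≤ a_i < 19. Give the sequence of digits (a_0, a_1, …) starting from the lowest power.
(a_0, a_1, …) = (11, 7, 1)

Repeated division by 19 gives the digits low-to-high: 505 = 11 + 7·19^1 + 1·19^2. Digit sequence: (11, 7, 1).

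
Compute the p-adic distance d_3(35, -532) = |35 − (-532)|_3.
d_3(35, -532) = 1/81

Step 1 — x − y = 35 − (-532) = 567. Step 2 — v_3(567) = 4 (factor: 567 = (3^4 · 7); the sign does not affect v_p). Step 3 — |x − y|_3 = 3^{-4} = 1/81.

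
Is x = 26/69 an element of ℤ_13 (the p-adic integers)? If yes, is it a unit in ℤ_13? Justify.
x ∈ ℤ_13 but not a unit; v_13(x) = 1 > 0

ℤ_13 = {x ∈ ℚ_13 : v_13(x) ≥ 0} and ℤ_13^× = {x ∈ ℤ_13 : v_13(x) = 0}. Here v_13(26/69) = v_13(num) − v_13(den) = 1; compare against these criteria.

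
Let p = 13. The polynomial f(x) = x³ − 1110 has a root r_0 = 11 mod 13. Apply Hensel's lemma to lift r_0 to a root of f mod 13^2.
r_1 = 63 (mod 169)

Hensel: r_{i+1} = r_i − f(r_i)/f′(r_i) mod 13^{i+2}, where f′(x) = 3x². Iterate:
  r_0 = 11 (mod 13)
  r_1 = 63 (mod 169)
Final: r = 63 with f(r) ≡ 0 mod 13^2.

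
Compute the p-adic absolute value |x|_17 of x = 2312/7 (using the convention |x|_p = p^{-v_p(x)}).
|2312/7|_17 = 1/289

Step 1 — compute v_17(x) by factoring powers of 17 out of the numerator and denominator: v_17(2312/7) = 2. Step 2 — apply |x|_p = p^{-v_p(x)} = 17^{-2} = 1/289.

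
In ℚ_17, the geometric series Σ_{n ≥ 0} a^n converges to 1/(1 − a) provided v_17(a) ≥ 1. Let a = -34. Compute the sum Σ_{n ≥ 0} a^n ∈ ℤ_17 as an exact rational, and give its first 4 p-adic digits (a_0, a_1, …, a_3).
Σ a^n = 1/(1 − a) = 1/35;  first 4 digits = (1, 15, 3, 9)

v_17(a) = 1 ≥ 1, so the series converges in ℤ_17 to 1/(1 − a) = 1/(1 − (-34)) = 1/35. Expand this rational in ℤ_17: compute digits iteratively via d_i = x_i mod 17, x_{i+1} = (x_i − d_i)/17. The first 4 digits are (1, 15, 3, 9).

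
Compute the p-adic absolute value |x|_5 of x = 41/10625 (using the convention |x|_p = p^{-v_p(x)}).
|41/10625|_5 = 625

Step 1 — compute v_5(x) by factoring powers of 5 out of the numerator and denominator: v_5(41/10625) = -4. Step 2 — apply |x|_p = p^{-v_p(x)} = 5^{4} = 625.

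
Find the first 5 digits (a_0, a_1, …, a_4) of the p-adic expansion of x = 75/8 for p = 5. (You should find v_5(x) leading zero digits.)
(a_0, …, a_4) = (0, 0, 1, 3, 0)

v_5(75/8) = 2, so a_0 = ... = a_1 = 0. Factor out: x = 5^2 · u with u = 3/8 a unit in ℤ_5. Expand u iteratively via a_{v+i} = u_i mod 5, u_{i+1} = (u_i − a_{v+i})/5:
  u_0 = 3/8;  a_2 = 1;  u_1 = (u_0 − 1)/5 = -1/8
  u_1 = -1/8;  a_3 = 3;  u_2 = (u_1 − 3)/5 = -5/8
  u_2 = -5/8;  a_4 = 0;  u_3 = (u_2 − 0)/5 = -1/8
Digits: (0, 0, 1, 3, 0).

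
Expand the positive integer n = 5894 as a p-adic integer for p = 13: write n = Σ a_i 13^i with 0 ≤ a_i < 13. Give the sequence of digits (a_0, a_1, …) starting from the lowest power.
(a_0, a_1, …) = (5, 11, 8, 2)

Repeated division by 13 gives the digits low-to-high: 5894 = 5 + 11·13^1 + 8·13^2 + 2·13^3. Digit sequence: (5, 11, 8, 2).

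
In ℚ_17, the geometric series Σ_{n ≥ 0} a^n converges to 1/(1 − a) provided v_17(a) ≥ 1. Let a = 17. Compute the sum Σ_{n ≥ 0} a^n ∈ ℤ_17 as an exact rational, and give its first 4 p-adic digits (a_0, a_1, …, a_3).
Σ a^n = 1/(1 − a) = -1/16;  first 4 digits = (1, 1, 1, 1)

v_17(a) = 1 ≥ 1, so the series converges in ℤ_17 to 1/(1 − a) = 1/(1 − 17) = -1/16. Expand this rational in ℤ_17: compute digits iteratively via d_i = x_i mod 17, x_{i+1} = (x_i − d_i)/17. The first 4 digits are (1, 1, 1, 1).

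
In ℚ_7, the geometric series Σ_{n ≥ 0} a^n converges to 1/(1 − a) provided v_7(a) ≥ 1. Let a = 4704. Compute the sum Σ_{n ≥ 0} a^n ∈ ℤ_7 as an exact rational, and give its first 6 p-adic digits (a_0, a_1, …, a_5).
Σ a^n = 1/(1 − a) = -1/4703;  first 6 digits = (1, 0, 5, 6, 5, 0)

v_7(a) = 2 ≥ 1, so the series converges in ℤ_7 to 1/(1 − a) = 1/(1 − 4704) = -1/4703. Expand this rational in ℤ_7: compute digits iteratively via d_i = x_i mod 7, x_{i+1} = (x_i − d_i)/7. The first 6 digits are (1, 0, 5, 6, 5, 0).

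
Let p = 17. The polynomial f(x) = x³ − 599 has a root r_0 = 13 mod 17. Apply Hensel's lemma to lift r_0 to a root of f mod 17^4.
r_3 = 51217 (mod 83521)

Hensel: r_{i+1} = r_i − f(r_i)/f′(r_i) mod 17^{i+2}, where f′(x) = 3x². Iterate:
  r_0 = 13 (mod 17)
  r_1 = 64 (mod 289)
  r_2 = 2087 (mod 4913)
  r_3 = 51217 (mod 83521)
Final: r = 51217 with f(r) ≡ 0 mod 17^4.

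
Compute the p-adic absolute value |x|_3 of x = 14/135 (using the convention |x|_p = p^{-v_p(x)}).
|14/135|_3 = 27

Step 1 — compute v_3(x) by factoring powers of 3 out of the numerator and denominator: v_3(14/135) = -3. Step 2 — apply |x|_p = p^{-v_p(x)} = 3^{3} = 27.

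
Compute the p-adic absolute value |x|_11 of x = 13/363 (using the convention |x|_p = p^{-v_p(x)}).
|13/363|_11 = 121

Step 1 — compute v_11(x) by factoring powers of 11 out of the numerator and denominator: v_11(13/363) = -2. Step 2 — apply |x|_p = p^{-v_p(x)} = 11^{2} = 121.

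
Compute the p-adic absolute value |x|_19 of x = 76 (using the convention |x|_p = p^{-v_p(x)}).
|76|_19 = 1/19

Step 1 — compute v_19(x) by factoring powers of 19 out of the numerator and denominator: v_19(76) = 1. Step 2 — apply |x|_p = p^{-v_p(x)} = 19^{-1} = 1/19.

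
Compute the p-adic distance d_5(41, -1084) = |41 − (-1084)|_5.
d_5(41, -1084) = 1/125

Step 1 — x − y = 41 − (-1084) = 1125. Step 2 — v_5(1125) = 3 (factor: 1125 = (5^3 · 9); the sign does not affect v_p). Step 3 — |x − y|_5 = 5^{-3} = 1/125.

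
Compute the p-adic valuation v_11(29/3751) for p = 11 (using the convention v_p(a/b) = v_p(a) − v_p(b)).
v_11(29/3751) = -2

Factor powers of 11 from the numerator and denominator of the reduced fraction: 29 = 11^0 · 29 and 3751 = 11^2 · 31. Apply v_p(a/b) = v_p(a) − v_p(b): v_11(29/3751) = 0 − 2 = -2.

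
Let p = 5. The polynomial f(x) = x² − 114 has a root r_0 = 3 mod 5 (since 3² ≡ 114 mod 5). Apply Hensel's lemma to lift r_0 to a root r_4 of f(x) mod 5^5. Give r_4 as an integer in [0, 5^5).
r_4 = 1808 (mod 3125)

Hensel's recurrence: r_{i+1} = r_i − f(r_i)·(f′(r_i))^{-1} mod 5^{i+2}, with f′(x) = 2x. Iterate:
  r_0 = 3 (mod 5)
  r_1 = 8 (mod 25)
  r_2 = 58 (mod 125)
  r_3 = 558 (mod 625)
  r_4 = 1808 (mod 3125)
Final: r_4 = 1808, and one checks f(r_4) ≡ 0 mod 5^5.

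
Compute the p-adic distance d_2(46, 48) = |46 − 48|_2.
d_2(46, 48) = 1/2

Step 1 — x − y = 46 − 48 = -2. Step 2 — v_2(-2) = 1 (factor: -2 = −(2^1 · 1); the sign does not affect v_p). Step 3 — |x − y|_2 = 2^{-1} = 1/2.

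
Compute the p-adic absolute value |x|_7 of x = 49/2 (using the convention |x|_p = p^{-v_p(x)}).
|49/2|_7 = 1/49

Step 1 — compute v_7(x) by factoring powers of 7 out of the numerator and denominator: v_7(49/2) = 2. Step 2 — apply |x|_p = p^{-v_p(x)} = 7^{-2} = 1/49.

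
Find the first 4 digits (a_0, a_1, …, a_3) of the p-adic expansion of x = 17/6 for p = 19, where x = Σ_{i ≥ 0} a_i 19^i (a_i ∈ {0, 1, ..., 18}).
(a_0, …, a_3) = (6, 3, 3, 3)

v_19(17/6) = 0 (numerator and denominator both coprime to 19), so x ∈ ℤ_19^×. Compute digits iteratively via a_i = x_i mod 19, x_{i+1} = (x_i − a_i)/19, with x_0 = x:
  x_0 = 17/6;  a_0 = 6;  x_1 = (x_0 − 6)/19 = -1/6
  x_1 = -1/6;  a_1 = 3;  x_2 = (x_1 − 3)/19 = -1/6
  x_2 = -1/6;  a_2 = 3;  x_3 = (x_2 − 3)/19 = -1/6
  x_3 = -1/6;  a_3 = 3;  x_4 = (x_3 − 3)/19 = -1/6
Digits: (6, 3, 3, 3).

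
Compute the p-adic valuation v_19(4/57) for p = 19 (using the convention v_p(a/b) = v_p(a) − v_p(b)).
v_19(4/57) = -1

Factor powers of 19 from the numerator and denominator of the reduced fraction: 4 = 19^0 · 4 and 57 = 19^1 · 3. Apply v_p(a/b) = v_p(a) − v_p(b): v_19(4/57) = 0 − 1 = -1.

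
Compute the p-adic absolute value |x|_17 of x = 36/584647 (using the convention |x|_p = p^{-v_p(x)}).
|36/584647|_17 = 83521

Step 1 — compute v_17(x) by factoring powers of 17 out of the numerator and denominator: v_17(36/584647) = -4. Step 2 — apply |x|_p = p^{-v_p(x)} = 17^{4} = 83521.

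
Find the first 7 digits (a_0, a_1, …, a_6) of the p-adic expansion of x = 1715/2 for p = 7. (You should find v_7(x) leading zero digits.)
(a_0, …, a_6) = (0, 0, 0, 6, 3, 3, 3)

v_7(1715/2) = 3, so a_0 = ... = a_2 = 0. Factor out: x = 7^3 · u with u = 5/2 a unit in ℤ_7. Expand u iteratively via a_{v+i} = u_i mod 7, u_{i+1} = (u_i − a_{v+i})/7:
  u_0 = 5/2;  a_3 = 6;  u_1 = (u_0 − 6)/7 = -1/2
  u_1 = -1/2;  a_4 = 3;  u_2 = (u_1 − 3)/7 = -1/2
  u_2 = -1/2;  a_5 = 3;  u_3 = (u_2 − 3)/7 = -1/2
  u_3 = -1/2;  a_6 = 3;  u_4 = (u_3 − 3)/7 = -1/2
Digits: (0, 0, 0, 6, 3, 3, 3).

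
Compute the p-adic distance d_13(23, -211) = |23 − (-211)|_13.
d_13(23, -211) = 1/13

Step 1 — x − y = 23 − (-211) = 234. Step 2 — v_13(234) = 1 (factor: 234 = (13^1 · 18); the sign does not affect v_p). Step 3 — |x − y|_13 = 13^{-1} = 1/13.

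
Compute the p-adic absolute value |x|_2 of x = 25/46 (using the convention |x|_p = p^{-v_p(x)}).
|25/46|_2 = 2

Step 1 — compute v_2(x) by factoring powers of 2 out of the numerator and denominator: v_2(25/46) = -1. Step 2 — apply |x|_p = p^{-v_p(x)} = 2^{1} = 2.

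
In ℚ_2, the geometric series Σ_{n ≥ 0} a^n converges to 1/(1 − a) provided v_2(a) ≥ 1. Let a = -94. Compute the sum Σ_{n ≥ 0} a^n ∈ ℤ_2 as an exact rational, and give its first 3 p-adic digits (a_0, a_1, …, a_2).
Σ a^n = 1/(1 − a) = 1/95;  first 3 digits = (1, 1, 1)

v_2(a) = 1 ≥ 1, so the series converges in ℤ_2 to 1/(1 − a) = 1/(1 − (-94)) = 1/95. Expand this rational in ℤ_2: compute digits iteratively via d_i = x_i mod 2, x_{i+1} = (x_i − d_i)/2. The first 3 digits are (1, 1, 1).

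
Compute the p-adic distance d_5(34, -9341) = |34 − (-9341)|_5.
d_5(34, -9341) = 1/3125

Step 1 — x − y = 34 − (-9341) = 9375. Step 2 — v_5(9375) = 5 (factor: 9375 = (5^5 · 3); the sign does not affect v_p). Step 3 — |x − y|_5 = 5^{-5} = 1/3125.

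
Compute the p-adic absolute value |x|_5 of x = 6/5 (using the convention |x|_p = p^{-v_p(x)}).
|6/5|_5 = 5

Step 1 — compute v_5(x) by factoring powers of 5 out of the numerator and denominator: v_5(6/5) = -1. Step 2 — apply |x|_p = p^{-v_p(x)} = 5^{1} = 5.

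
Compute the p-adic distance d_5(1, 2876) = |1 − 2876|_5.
d_5(1, 2876) = 1/125

Step 1 — x − y = 1 − 2876 = -2875. Step 2 — v_5(-2875) = 3 (factor: -2875 = −(5^3 · 23); the sign does not affect v_p). Step 3 — |x − y|_5 = 5^{-3} = 1/125.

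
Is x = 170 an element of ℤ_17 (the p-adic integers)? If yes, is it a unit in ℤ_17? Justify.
x ∈ ℤ_17 but not a unit; v_17(x) = 1 > 0

ℤ_17 = {x ∈ ℚ_17 : v_17(x) ≥ 0} and ℤ_17^× = {x ∈ ℤ_17 : v_17(x) = 0}. Here v_17(170) = v_17(num) − v_17(den) = 1; compare against these criteria.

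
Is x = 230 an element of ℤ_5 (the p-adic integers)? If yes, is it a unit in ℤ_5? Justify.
x ∈ ℤ_5 but not a unit; v_5(x) = 1 > 0

ℤ_5 = {x ∈ ℚ_5 : v_5(x) ≥ 0} and ℤ_5^× = {x ∈ ℤ_5 : v_5(x) = 0}. Here v_5(230) = v_5(num) − v_5(den) = 1; compare against these criteria.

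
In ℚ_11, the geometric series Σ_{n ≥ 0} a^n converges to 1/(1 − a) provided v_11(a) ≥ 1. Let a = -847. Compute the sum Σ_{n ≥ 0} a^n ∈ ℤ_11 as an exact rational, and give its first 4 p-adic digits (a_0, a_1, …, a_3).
Σ a^n = 1/(1 − a) = 1/848;  first 4 digits = (1, 0, 4, 10)

v_11(a) = 2 ≥ 1, so the series converges in ℤ_11 to 1/(1 − a) = 1/(1 − (-847)) = 1/848. Expand this rational in ℤ_11: compute digits iteratively via d_i = x_i mod 11, x_{i+1} = (x_i − d_i)/11. The first 4 digits are (1, 0, 4, 10).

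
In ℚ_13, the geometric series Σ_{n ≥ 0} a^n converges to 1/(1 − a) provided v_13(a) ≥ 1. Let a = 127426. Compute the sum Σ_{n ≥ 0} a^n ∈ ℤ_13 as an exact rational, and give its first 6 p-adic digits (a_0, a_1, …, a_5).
Σ a^n = 1/(1 − a) = -1/127425;  first 6 digits = (1, 0, 0, 6, 4, 0)

v_13(a) = 3 ≥ 1, so the series converges in ℤ_13 to 1/(1 − a) = 1/(1 − 127426) = -1/127425. Expand this rational in ℤ_13: compute digits iteratively via d_i = x_i mod 13, x_{i+1} = (x_i − d_i)/13. The first 6 digits are (1, 0, 0, 6, 4, 0).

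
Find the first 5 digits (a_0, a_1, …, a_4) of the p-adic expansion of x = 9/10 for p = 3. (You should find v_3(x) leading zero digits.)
(a_0, …, a_4) = (0, 0, 1, 0, 2)

v_3(9/10) = 2, so a_0 = ... = a_1 = 0. Factor out: x = 3^2 · u with u = 1/10 a unit in ℤ_3. Expand u iteratively via a_{v+i} = u_i mod 3, u_{i+1} = (u_i − a_{v+i})/3:
  u_0 = 1/10;  a_2 = 1;  u_1 = (u_0 − 1)/3 = -3/10
  u_1 = -3/10;  a_3 = 0;  u_2 = (u_1 − 0)/3 = -1/10
  u_2 = -1/10;  a_4 = 2;  u_3 = (u_2 − 2)/3 = -7/10
Digits: (0, 0, 1, 0, 2).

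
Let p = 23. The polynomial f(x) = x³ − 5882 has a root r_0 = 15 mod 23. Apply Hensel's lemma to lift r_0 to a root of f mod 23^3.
r_2 = 9123 (mod 12167)

Hensel: r_{i+1} = r_i − f(r_i)/f′(r_i) mod 23^{i+2}, where f′(x) = 3x². Iterate:
  r_0 = 15 (mod 23)
  r_1 = 130 (mod 529)
  r_2 = 9123 (mod 12167)
Final: r = 9123 with f(r) ≡ 0 mod 23^3.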